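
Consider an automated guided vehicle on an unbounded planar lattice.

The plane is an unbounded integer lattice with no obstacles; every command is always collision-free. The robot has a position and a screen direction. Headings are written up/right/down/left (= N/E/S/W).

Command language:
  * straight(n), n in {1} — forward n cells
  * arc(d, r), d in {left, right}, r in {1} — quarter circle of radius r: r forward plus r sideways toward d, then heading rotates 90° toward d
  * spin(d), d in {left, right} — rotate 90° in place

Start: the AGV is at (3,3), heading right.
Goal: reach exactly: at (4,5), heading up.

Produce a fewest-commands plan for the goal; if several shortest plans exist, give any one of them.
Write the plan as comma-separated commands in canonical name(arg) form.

arc(left, 1), straight(1)

begin: at (3,3), heading right
t=1 arc(left, 1) ⇒ at (4,4), heading up
t=2 straight(1) ⇒ at (4,5), heading up
minimal: 2 command(s), checked below 2.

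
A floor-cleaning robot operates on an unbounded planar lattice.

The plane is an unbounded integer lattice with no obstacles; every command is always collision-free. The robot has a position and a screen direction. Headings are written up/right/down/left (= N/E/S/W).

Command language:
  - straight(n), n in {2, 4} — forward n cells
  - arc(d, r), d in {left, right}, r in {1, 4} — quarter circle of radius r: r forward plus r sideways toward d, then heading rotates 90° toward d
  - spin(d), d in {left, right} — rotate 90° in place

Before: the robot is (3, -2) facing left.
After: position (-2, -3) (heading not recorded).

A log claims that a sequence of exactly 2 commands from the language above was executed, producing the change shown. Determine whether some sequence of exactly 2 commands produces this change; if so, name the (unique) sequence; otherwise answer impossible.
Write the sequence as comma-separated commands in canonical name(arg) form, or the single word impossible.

key: running arc(left, 1) before straight(4) would end elsewhere — order is forced
from: (3, -2) facing left
1. straight(4) → (-1, -2) facing left
2. arc(left, 1) → (-2, -3) facing down
all 64 alternatives checked — unique.

straight(4), arc(left, 1)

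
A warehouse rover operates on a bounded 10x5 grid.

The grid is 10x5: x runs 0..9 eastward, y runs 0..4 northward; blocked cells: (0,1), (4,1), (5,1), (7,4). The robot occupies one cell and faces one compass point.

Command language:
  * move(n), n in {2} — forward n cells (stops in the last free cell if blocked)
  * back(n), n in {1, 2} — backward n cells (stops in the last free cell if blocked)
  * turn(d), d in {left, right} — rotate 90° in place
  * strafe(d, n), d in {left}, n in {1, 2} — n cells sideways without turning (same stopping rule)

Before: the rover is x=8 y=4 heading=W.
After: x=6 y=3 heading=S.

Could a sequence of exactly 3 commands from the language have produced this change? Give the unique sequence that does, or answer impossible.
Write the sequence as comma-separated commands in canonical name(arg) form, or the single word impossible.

key: running turn(left) before strafe(left, 1) would end elsewhere — order is forced
start: x=8 y=4 heading=W
t=1 strafe(left, 1) ⇒ x=8 y=3 heading=W
t=2 move(2) ⇒ x=6 y=3 heading=W
t=3 turn(left) ⇒ x=6 y=3 heading=S
uniquely the one of 343 3-step routes that fits.

strafe(left, 1), move(2), turn(left)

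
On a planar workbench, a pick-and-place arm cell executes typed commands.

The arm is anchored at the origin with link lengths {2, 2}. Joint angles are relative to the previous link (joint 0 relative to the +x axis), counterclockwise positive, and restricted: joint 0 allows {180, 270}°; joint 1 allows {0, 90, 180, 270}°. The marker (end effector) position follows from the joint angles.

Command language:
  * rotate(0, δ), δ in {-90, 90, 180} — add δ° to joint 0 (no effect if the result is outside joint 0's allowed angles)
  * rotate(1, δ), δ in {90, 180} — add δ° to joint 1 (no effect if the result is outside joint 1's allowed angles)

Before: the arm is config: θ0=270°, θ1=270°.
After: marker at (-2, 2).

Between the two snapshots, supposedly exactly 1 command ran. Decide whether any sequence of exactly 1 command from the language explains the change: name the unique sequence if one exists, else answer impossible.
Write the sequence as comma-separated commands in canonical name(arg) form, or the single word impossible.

rotate(0, -90)

from: config: θ0=270°, θ1=270°
t=1 rotate(0, -90) ⇒ config: θ0=180°, θ1=270°
no other 1-command option fits: unique.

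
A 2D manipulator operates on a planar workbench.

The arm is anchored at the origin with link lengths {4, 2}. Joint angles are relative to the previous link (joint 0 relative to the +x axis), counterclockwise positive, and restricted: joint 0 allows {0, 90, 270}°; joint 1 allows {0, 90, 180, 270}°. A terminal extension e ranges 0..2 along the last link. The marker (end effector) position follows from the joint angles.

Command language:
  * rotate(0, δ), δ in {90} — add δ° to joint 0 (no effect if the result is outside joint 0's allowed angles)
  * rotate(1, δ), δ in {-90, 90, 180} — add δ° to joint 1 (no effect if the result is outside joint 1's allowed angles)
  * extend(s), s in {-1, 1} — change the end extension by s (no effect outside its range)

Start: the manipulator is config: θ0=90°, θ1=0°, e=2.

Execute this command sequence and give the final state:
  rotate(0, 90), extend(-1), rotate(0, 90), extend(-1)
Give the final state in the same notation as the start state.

config: θ0=90°, θ1=0°, e=0

from: config: θ0=90°, θ1=0°, e=2
1. rotate(0, 90) → config: θ0=90°, θ1=0°, e=2
2. extend(-1) → config: θ0=90°, θ1=0°, e=1
3. rotate(0, 90) → config: θ0=90°, θ1=0°, e=1
4. extend(-1) → config: θ0=90°, θ1=0°, e=0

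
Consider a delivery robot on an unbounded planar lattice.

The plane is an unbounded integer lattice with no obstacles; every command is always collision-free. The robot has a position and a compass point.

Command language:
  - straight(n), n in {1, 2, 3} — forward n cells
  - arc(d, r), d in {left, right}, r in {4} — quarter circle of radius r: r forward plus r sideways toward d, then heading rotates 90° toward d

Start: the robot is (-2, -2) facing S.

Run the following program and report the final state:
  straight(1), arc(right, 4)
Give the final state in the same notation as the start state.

start: (-2, -2) facing S
step 1 (straight(1)): (-2, -3) facing S
step 2 (arc(right, 4)): (-6, -7) facing W

(-6, -7) facing W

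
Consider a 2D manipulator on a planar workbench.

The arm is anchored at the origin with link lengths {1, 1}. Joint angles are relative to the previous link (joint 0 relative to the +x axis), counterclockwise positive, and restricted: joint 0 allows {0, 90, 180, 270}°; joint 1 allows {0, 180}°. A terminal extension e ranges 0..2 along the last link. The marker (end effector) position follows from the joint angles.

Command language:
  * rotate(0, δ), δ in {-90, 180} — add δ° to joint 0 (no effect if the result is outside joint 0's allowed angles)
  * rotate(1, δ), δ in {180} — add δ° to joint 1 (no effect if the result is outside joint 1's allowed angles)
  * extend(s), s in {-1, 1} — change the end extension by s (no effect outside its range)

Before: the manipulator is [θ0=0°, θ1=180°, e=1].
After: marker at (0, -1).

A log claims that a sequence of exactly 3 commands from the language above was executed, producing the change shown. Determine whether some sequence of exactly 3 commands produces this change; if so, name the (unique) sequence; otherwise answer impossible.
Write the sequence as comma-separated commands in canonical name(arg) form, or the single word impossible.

initial: [θ0=0°, θ1=180°, e=1]
t=1 rotate(0, -90) ⇒ [θ0=270°, θ1=180°, e=1]
t=2 rotate(0, -90) ⇒ [θ0=180°, θ1=180°, e=1]
t=3 rotate(0, -90) ⇒ [θ0=90°, θ1=180°, e=1]
all 125 alternatives checked — unique.

rotate(0, -90), rotate(0, -90), rotate(0, -90)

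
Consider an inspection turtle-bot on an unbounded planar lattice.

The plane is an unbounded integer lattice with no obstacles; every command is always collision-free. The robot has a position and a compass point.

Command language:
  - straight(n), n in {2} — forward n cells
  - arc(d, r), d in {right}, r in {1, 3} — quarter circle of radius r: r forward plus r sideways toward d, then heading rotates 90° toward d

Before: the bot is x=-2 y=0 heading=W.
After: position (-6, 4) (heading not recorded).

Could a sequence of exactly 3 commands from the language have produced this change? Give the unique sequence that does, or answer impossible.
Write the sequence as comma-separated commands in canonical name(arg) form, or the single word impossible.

straight(2), arc(right, 3), arc(right, 1)

key: running arc(right, 1) before straight(2) would end elsewhere — order is forced
from: x=-2 y=0 heading=W
1. straight(2) → x=-4 y=0 heading=W
2. arc(right, 3) → x=-7 y=3 heading=N
3. arc(right, 1) → x=-6 y=4 heading=E
no other 3-command option fits: unique.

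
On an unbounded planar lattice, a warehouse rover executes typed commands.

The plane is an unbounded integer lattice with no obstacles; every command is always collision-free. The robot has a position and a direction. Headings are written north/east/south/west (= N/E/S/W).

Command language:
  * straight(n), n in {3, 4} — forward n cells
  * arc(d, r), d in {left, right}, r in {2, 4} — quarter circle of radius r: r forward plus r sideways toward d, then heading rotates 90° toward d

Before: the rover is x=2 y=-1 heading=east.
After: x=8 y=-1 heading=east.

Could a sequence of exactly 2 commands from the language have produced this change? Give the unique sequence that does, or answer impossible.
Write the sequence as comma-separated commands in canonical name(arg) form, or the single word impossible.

key: heading stays E — no command in the sequence turns
from: x=2 y=-1 heading=east
t=1 straight(3) ⇒ x=5 y=-1 heading=east
t=2 straight(3) ⇒ x=8 y=-1 heading=east
uniquely the one of 36 2-step routes that fits.

straight(3), straight(3)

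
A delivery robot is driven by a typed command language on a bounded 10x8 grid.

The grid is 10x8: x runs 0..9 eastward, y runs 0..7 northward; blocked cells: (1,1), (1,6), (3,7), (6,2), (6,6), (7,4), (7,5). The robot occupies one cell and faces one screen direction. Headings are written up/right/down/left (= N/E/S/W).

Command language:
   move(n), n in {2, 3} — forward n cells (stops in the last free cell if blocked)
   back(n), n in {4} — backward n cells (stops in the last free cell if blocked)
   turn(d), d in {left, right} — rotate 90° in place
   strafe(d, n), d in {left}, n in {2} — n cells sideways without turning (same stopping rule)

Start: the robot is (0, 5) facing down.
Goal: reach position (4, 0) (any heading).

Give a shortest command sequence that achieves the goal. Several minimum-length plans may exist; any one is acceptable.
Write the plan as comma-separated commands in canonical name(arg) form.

move(3), move(3), strafe(left, 2), strafe(left, 2)

start: (0, 5) facing down
[1] after move(3): (0, 2) facing down
[2] after move(3): (0, 0) facing down
[3] after strafe(left, 2): (2, 0) facing down
[4] after strafe(left, 2): (4, 0) facing down
no 3-step plan works, so 4 is optimal.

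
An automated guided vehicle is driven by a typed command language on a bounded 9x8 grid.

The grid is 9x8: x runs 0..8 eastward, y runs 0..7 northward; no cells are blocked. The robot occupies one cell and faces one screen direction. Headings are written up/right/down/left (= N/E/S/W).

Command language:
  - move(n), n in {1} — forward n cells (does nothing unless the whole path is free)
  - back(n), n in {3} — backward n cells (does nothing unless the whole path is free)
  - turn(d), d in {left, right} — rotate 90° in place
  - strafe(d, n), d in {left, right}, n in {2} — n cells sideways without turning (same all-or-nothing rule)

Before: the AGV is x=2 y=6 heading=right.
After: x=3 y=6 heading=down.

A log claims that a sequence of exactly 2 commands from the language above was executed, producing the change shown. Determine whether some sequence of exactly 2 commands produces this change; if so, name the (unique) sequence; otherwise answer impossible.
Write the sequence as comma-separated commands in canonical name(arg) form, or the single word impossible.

move(1), turn(right)

key: cell and facing (now S) both changed — the 2 commands mix motion and turning
initial: x=2 y=6 heading=right
1. move(1) → x=3 y=6 heading=right
2. turn(right) → x=3 y=6 heading=down
no other 2-command option fits: unique.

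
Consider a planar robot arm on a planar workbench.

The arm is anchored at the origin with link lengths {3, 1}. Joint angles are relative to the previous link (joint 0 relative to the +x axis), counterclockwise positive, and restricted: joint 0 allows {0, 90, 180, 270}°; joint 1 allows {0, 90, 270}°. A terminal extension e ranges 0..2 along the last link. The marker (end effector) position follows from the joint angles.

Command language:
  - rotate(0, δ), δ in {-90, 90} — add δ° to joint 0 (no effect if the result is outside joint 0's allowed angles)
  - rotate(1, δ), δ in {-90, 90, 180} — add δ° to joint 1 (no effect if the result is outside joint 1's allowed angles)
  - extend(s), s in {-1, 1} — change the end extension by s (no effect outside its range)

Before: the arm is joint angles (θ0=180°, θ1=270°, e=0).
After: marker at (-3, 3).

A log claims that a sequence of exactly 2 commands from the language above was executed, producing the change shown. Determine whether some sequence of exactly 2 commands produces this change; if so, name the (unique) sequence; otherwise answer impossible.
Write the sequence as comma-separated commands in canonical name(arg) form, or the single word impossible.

extend(1), extend(1)

begin: joint angles (θ0=180°, θ1=270°, e=0)
[1] after extend(1): joint angles (θ0=180°, θ1=270°, e=1)
[2] after extend(1): joint angles (θ0=180°, θ1=270°, e=2)
all 49 alternatives checked — unique.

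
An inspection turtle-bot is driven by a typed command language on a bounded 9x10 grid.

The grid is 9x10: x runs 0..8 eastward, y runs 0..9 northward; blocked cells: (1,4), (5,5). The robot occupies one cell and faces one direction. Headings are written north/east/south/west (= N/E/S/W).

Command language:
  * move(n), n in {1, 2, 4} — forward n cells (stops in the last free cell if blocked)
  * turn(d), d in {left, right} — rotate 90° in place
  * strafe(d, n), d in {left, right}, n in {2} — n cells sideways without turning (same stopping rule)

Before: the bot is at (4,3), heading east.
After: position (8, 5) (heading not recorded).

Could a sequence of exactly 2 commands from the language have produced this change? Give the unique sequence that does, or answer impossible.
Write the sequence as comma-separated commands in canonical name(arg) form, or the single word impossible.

key: running strafe(left, 2) before move(4) would end elsewhere — order is forced
from: at (4,3), heading east
t=1 move(4) ⇒ at (8,3), heading east
t=2 strafe(left, 2) ⇒ at (8,5), heading east
no rival 2-sequence matches.

move(4), strafe(left, 2)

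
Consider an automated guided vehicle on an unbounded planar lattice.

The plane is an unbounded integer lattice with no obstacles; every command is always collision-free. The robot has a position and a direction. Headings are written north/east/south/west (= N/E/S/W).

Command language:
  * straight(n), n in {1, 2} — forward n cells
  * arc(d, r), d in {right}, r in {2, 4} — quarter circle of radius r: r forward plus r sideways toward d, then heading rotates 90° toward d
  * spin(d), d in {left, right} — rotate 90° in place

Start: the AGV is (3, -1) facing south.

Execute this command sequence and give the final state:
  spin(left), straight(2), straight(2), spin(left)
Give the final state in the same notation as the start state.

begin: (3, -1) facing south
step 1 (spin(left)): (3, -1) facing east
step 2 (straight(2)): (5, -1) facing east
step 3 (straight(2)): (7, -1) facing east
step 4 (spin(left)): (7, -1) facing north

(7, -1) facing north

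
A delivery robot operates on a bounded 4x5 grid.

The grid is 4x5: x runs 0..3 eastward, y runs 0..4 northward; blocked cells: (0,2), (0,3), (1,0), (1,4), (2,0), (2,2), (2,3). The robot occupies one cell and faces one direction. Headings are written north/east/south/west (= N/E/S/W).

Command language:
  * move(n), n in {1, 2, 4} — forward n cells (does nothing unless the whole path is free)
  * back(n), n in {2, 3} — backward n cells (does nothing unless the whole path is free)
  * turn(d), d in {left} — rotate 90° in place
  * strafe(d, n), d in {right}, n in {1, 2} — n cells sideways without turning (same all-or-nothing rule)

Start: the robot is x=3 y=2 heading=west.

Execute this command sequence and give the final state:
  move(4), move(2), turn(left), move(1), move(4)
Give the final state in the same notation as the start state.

initial: x=3 y=2 heading=west
1. move(4) → x=3 y=2 heading=west
2. move(2) → x=3 y=2 heading=west
3. turn(left) → x=3 y=2 heading=south
4. move(1) → x=3 y=1 heading=south
5. move(4) → x=3 y=1 heading=south

x=3 y=1 heading=south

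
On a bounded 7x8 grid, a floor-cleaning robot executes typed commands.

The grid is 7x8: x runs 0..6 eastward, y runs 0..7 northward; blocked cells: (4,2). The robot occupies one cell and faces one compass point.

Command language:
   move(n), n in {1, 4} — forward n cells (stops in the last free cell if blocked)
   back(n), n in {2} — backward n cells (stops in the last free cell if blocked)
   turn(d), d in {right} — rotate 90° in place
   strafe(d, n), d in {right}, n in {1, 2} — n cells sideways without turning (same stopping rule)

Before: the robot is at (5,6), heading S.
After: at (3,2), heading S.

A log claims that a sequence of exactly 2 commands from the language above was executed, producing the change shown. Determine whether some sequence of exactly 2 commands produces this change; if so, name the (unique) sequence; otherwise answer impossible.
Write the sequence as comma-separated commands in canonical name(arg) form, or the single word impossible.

key: order matters: swapping strafe(right, 2) and move(4) lands elsewhere
initial: at (5,6), heading S
t=1 strafe(right, 2) ⇒ at (3,6), heading S
t=2 move(4) ⇒ at (3,2), heading S
all 36 alternatives checked — unique.

strafe(right, 2), move(4)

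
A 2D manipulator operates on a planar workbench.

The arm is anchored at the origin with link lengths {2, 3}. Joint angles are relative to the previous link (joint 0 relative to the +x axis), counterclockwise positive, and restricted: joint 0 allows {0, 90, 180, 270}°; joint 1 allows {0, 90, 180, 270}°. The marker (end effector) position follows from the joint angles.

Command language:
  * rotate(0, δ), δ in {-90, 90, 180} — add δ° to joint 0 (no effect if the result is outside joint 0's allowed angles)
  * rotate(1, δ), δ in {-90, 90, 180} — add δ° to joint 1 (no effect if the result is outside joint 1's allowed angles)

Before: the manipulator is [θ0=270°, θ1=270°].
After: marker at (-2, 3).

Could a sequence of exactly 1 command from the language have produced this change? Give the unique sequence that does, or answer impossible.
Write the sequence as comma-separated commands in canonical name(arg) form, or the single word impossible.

t0: [θ0=270°, θ1=270°]
step 1 (rotate(0, -90)): [θ0=180°, θ1=270°]
uniquely the one of 6 1-step routes that fits.

rotate(0, -90)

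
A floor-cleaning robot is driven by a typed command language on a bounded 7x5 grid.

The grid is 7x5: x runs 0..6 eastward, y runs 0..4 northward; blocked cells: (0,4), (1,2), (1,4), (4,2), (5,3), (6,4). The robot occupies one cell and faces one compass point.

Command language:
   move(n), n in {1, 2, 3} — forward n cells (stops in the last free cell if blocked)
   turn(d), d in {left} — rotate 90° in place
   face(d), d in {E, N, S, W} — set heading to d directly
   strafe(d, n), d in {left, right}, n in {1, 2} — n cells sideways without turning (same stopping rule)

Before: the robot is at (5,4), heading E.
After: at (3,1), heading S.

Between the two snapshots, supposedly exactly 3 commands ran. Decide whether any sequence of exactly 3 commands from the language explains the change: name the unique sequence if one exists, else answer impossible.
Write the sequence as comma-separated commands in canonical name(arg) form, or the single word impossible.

key: order matters: swapping face(S) and move(3) lands elsewhere
from: at (5,4), heading E
t=1 face(S) ⇒ at (5,4), heading S
t=2 strafe(right, 2) ⇒ at (3,4), heading S
t=3 move(3) ⇒ at (3,1), heading S
all 1728 alternatives checked — unique.

face(S), strafe(right, 2), move(3)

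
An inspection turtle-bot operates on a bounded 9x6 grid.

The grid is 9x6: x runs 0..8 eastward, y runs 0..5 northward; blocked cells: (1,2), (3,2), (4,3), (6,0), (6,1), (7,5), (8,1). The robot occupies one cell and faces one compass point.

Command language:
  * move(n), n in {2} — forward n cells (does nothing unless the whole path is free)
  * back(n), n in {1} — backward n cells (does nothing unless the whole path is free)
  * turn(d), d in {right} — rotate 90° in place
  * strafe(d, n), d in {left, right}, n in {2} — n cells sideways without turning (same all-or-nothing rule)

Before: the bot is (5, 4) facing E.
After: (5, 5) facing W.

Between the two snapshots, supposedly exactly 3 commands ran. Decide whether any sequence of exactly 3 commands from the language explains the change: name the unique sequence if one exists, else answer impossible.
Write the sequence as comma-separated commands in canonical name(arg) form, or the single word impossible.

turn(right), back(1), turn(right)

key: position moved to (5,5) AND the heading swung to W — translation plus rotation needed
begin: (5, 4) facing E
1. turn(right) → (5, 4) facing S
2. back(1) → (5, 5) facing S
3. turn(right) → (5, 5) facing W
no other 3-command option fits: unique.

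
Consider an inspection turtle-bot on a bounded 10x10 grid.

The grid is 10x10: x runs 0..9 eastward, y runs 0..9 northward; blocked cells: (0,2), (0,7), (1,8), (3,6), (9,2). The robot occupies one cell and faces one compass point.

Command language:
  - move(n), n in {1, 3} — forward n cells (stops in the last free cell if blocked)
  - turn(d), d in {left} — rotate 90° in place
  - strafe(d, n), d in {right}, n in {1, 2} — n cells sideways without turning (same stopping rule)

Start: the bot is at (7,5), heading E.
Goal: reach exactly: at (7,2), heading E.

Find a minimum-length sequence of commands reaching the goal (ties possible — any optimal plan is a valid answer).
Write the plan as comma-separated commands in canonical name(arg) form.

begin: at (7,5), heading E
step 1 (strafe(right, 1)): at (7,4), heading E
step 2 (strafe(right, 2)): at (7,2), heading E
nothing shorter than 2 reaches the goal.

strafe(right, 1), strafe(right, 2)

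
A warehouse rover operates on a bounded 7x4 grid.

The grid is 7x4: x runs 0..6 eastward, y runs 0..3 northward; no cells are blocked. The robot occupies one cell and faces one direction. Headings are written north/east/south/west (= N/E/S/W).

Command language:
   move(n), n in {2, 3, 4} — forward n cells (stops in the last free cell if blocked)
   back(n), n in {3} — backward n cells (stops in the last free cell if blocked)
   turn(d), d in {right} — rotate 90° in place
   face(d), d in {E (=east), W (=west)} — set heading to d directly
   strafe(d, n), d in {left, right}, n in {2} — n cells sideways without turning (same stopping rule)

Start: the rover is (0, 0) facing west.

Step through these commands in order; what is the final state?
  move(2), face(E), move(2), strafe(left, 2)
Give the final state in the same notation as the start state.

(2, 2) facing east

t0: (0, 0) facing west
step 1 (move(2)): (0, 0) facing west
step 2 (face(E)): (0, 0) facing east
step 3 (move(2)): (2, 0) facing east
step 4 (strafe(left, 2)): (2, 2) facing east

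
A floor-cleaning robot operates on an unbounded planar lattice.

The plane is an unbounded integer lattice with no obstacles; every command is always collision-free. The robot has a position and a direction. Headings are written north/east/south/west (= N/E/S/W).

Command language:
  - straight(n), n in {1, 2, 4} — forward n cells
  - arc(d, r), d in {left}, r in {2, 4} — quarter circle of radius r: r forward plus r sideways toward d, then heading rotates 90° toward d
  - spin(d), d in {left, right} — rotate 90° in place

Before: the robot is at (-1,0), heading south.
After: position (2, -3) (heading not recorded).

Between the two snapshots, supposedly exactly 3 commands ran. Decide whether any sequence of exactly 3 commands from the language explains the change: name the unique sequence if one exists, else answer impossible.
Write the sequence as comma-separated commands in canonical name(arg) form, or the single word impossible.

straight(1), arc(left, 2), straight(1)

from: at (-1,0), heading south
[1] after straight(1): at (-1,-1), heading south
[2] after arc(left, 2): at (1,-3), heading east
[3] after straight(1): at (2,-3), heading east
uniquely the one of 343 3-step routes that fits.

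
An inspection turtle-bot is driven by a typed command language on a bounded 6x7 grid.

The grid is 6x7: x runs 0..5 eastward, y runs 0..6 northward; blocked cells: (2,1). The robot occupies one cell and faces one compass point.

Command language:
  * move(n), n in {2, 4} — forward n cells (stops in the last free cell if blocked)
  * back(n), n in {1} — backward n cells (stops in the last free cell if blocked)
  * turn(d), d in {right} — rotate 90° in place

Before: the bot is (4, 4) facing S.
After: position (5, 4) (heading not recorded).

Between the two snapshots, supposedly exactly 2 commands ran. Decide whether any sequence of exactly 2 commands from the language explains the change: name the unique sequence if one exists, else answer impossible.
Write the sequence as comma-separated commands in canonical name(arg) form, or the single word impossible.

turn(right), back(1)

key: order matters: swapping turn(right) and back(1) lands elsewhere
t0: (4, 4) facing S
t=1 turn(right) ⇒ (4, 4) facing W
t=2 back(1) ⇒ (5, 4) facing W
no rival 2-sequence matches.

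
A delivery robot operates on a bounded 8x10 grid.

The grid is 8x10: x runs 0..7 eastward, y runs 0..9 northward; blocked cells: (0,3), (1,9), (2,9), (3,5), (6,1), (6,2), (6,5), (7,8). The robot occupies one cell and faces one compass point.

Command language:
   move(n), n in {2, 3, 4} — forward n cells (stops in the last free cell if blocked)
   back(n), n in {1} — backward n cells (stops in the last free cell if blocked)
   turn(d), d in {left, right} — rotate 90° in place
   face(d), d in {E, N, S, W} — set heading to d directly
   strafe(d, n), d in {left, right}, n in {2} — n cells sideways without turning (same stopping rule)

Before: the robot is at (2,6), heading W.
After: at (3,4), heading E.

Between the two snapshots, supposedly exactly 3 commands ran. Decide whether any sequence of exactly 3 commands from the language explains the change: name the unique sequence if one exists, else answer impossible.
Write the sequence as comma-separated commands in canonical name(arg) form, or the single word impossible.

key: position moved to (3,4) AND the heading swung to E — translation plus rotation needed
initial: at (2,6), heading W
t=1 strafe(left, 2) ⇒ at (2,4), heading W
t=2 back(1) ⇒ at (3,4), heading W
t=3 face(E) ⇒ at (3,4), heading E
uniquely the one of 1728 3-step routes that fits.

strafe(left, 2), back(1), face(E)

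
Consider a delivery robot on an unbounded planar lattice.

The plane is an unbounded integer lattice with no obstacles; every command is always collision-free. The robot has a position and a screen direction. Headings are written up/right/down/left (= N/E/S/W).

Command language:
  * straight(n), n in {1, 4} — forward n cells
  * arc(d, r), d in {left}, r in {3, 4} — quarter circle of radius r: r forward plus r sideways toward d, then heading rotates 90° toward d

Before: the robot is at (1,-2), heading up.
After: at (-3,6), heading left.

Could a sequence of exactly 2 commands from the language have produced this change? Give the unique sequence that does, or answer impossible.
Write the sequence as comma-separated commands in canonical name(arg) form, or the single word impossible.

key: cell and facing (now W) both changed — the 2 commands mix motion and turning
from: at (1,-2), heading up
[1] after straight(4): at (1,2), heading up
[2] after arc(left, 4): at (-3,6), heading left
no other 2-command option fits: unique.

straight(4), arc(left, 4)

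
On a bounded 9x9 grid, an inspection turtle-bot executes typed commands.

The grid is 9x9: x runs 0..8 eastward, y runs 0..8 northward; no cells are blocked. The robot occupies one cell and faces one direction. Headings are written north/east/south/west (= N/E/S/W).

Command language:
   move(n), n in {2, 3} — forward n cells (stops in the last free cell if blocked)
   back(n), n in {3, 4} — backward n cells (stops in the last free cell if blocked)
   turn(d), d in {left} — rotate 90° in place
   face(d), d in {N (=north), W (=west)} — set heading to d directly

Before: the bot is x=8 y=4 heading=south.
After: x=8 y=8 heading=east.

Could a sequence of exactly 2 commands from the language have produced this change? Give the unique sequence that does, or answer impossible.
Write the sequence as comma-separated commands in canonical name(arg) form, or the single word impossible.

key: order matters: swapping back(4) and turn(left) lands elsewhere
from: x=8 y=4 heading=south
t=1 back(4) ⇒ x=8 y=8 heading=south
t=2 turn(left) ⇒ x=8 y=8 heading=east
no rival 2-sequence matches.

back(4), turn(left)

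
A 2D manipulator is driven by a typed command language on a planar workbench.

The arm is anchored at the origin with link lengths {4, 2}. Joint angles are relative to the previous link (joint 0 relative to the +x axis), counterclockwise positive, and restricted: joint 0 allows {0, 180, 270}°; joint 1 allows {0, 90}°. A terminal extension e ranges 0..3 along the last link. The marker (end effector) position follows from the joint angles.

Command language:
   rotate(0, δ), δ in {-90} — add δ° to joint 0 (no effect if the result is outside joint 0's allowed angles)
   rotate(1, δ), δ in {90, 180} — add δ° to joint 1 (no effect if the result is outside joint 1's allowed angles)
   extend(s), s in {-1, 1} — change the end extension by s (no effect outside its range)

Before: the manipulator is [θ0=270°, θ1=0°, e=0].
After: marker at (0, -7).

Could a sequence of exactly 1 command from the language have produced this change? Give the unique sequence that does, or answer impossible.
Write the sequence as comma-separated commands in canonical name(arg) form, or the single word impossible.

extend(1)

from: [θ0=270°, θ1=0°, e=0]
step 1 (extend(1)): [θ0=270°, θ1=0°, e=1]
no other 1-command option fits: unique.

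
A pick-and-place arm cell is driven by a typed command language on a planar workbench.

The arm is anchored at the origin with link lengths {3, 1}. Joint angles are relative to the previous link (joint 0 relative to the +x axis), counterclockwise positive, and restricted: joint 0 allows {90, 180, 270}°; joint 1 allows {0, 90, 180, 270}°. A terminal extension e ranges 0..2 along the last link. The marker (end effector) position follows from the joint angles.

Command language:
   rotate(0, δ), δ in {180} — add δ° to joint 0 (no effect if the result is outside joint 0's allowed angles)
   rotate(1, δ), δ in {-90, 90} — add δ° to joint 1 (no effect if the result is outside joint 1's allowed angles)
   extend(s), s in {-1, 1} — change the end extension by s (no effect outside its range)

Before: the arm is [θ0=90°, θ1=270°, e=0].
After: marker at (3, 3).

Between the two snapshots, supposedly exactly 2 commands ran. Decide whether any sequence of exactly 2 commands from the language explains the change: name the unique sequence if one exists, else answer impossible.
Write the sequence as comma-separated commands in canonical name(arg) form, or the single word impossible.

extend(1), extend(1)

t0: [θ0=90°, θ1=270°, e=0]
[1] after extend(1): [θ0=90°, θ1=270°, e=1]
[2] after extend(1): [θ0=90°, θ1=270°, e=2]
no other 2-command option fits: unique.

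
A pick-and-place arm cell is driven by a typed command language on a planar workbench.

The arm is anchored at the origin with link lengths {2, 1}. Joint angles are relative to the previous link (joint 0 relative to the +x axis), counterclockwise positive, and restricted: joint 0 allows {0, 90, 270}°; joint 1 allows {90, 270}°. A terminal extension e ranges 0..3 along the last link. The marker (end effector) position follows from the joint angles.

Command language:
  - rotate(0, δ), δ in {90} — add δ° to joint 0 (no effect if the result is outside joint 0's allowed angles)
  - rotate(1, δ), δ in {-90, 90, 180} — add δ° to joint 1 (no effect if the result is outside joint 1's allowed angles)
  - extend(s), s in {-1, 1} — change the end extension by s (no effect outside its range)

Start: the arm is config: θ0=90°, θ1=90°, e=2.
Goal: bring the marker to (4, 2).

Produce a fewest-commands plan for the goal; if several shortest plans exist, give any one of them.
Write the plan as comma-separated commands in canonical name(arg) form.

initial: config: θ0=90°, θ1=90°, e=2
[1] after extend(1): config: θ0=90°, θ1=90°, e=3
[2] after rotate(1, 180): config: θ0=90°, θ1=270°, e=3
shorter routes all fall short; 2 is best.

extend(1), rotate(1, 180)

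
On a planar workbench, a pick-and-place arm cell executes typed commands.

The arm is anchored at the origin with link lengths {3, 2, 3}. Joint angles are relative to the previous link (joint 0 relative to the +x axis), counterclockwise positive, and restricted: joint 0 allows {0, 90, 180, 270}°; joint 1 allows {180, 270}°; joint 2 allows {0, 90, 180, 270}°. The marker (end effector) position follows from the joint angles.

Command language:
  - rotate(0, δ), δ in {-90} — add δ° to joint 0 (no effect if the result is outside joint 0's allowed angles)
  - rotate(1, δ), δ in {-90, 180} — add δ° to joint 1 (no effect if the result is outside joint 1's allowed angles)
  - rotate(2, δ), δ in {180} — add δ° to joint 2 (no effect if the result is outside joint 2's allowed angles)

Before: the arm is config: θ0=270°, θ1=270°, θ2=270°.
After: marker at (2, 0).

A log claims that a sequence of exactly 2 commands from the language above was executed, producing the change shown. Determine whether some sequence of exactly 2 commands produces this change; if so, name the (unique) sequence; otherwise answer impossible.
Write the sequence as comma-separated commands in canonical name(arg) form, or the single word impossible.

initial: config: θ0=270°, θ1=270°, θ2=270°
1. rotate(0, -90) → config: θ0=180°, θ1=270°, θ2=270°
2. rotate(0, -90) → config: θ0=90°, θ1=270°, θ2=270°
uniquely the one of 16 2-step routes that fits.

rotate(0, -90), rotate(0, -90)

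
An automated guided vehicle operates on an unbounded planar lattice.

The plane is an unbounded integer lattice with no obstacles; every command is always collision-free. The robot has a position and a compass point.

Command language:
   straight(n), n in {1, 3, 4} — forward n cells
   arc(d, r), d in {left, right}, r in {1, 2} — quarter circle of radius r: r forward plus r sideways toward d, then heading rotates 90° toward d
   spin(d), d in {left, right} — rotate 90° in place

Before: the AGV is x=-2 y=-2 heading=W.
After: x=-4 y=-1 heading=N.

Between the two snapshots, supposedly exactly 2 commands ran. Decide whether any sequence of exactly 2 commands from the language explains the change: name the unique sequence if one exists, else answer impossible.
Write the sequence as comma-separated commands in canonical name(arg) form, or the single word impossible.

key: running arc(right, 1) before straight(1) would end elsewhere — order is forced
initial: x=-2 y=-2 heading=W
1. straight(1) → x=-3 y=-2 heading=W
2. arc(right, 1) → x=-4 y=-1 heading=N
uniquely the one of 81 2-step routes that fits.

straight(1), arc(right, 1)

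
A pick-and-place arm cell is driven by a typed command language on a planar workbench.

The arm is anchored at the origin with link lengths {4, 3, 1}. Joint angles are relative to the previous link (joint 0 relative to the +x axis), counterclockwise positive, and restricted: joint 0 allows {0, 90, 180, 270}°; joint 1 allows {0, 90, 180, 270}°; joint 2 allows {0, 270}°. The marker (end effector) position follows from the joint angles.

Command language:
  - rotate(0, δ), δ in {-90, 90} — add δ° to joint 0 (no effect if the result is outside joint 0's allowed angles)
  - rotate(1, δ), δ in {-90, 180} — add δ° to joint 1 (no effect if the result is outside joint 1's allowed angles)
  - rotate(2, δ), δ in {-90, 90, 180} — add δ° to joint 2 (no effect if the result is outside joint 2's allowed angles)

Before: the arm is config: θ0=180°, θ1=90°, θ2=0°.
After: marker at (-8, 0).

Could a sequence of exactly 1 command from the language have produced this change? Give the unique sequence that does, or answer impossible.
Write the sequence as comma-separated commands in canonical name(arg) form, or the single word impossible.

from: config: θ0=180°, θ1=90°, θ2=0°
1. rotate(1, -90) → config: θ0=180°, θ1=0°, θ2=0°
no rival 1-sequence matches.

rotate(1, -90)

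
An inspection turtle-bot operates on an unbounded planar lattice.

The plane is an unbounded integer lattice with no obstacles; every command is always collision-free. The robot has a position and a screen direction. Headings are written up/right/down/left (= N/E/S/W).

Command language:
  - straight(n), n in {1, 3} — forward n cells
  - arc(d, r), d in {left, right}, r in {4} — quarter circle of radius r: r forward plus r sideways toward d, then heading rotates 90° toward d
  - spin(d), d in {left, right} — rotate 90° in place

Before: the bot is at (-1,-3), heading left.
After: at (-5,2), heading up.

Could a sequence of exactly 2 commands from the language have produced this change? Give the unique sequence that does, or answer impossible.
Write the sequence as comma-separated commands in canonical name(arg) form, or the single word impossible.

key: running straight(1) before arc(right, 4) would end elsewhere — order is forced
initial: at (-1,-3), heading left
[1] after arc(right, 4): at (-5,1), heading up
[2] after straight(1): at (-5,2), heading up
no rival 2-sequence matches.

arc(right, 4), straight(1)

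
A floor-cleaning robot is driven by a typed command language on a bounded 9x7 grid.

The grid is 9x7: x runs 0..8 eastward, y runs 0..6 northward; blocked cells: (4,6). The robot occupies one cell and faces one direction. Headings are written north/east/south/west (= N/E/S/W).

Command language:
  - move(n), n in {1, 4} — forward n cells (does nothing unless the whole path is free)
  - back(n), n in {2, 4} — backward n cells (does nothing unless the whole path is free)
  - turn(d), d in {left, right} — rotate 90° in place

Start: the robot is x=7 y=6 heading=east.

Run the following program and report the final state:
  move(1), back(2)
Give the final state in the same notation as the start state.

x=6 y=6 heading=east

from: x=7 y=6 heading=east
1. move(1) → x=8 y=6 heading=east
2. back(2) → x=6 y=6 heading=east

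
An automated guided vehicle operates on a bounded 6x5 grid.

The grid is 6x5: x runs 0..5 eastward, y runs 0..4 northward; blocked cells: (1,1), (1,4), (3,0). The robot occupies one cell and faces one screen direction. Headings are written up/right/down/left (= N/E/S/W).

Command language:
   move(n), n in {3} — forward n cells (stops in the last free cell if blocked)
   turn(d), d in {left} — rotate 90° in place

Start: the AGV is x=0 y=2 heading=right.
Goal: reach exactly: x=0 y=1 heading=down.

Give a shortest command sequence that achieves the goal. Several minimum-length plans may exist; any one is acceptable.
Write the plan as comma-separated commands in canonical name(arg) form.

begin: x=0 y=2 heading=right
t=1 turn(left) ⇒ x=0 y=2 heading=up
t=2 move(3) ⇒ x=0 y=4 heading=up
t=3 turn(left) ⇒ x=0 y=4 heading=left
t=4 turn(left) ⇒ x=0 y=4 heading=down
t=5 move(3) ⇒ x=0 y=1 heading=down
nothing shorter than 5 reaches the goal.

turn(left), move(3), turn(left), turn(left), move(3)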